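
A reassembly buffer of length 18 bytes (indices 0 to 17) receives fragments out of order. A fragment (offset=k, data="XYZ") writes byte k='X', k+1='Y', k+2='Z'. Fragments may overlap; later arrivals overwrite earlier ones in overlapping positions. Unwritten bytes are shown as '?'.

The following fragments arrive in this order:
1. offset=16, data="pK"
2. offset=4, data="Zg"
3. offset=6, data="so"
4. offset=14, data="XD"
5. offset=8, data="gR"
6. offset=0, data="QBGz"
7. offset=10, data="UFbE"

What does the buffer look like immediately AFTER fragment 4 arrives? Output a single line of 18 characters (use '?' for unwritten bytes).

Answer: ????Zgso??????XDpK

Derivation:
Fragment 1: offset=16 data="pK" -> buffer=????????????????pK
Fragment 2: offset=4 data="Zg" -> buffer=????Zg??????????pK
Fragment 3: offset=6 data="so" -> buffer=????Zgso????????pK
Fragment 4: offset=14 data="XD" -> buffer=????Zgso??????XDpK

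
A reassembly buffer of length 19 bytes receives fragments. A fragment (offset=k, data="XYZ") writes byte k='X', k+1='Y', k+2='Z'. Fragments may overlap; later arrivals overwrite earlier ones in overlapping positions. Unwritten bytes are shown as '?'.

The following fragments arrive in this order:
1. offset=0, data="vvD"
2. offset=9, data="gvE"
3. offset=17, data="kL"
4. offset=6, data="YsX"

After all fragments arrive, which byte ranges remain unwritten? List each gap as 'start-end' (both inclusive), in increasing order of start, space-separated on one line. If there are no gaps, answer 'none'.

Answer: 3-5 12-16

Derivation:
Fragment 1: offset=0 len=3
Fragment 2: offset=9 len=3
Fragment 3: offset=17 len=2
Fragment 4: offset=6 len=3
Gaps: 3-5 12-16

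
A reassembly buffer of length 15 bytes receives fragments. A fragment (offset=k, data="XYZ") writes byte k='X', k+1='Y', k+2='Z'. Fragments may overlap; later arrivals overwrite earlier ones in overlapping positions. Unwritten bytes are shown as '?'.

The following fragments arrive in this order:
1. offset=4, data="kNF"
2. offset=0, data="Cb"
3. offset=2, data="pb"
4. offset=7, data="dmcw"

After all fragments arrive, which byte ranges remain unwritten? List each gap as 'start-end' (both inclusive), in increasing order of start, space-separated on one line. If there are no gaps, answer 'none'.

Fragment 1: offset=4 len=3
Fragment 2: offset=0 len=2
Fragment 3: offset=2 len=2
Fragment 4: offset=7 len=4
Gaps: 11-14

Answer: 11-14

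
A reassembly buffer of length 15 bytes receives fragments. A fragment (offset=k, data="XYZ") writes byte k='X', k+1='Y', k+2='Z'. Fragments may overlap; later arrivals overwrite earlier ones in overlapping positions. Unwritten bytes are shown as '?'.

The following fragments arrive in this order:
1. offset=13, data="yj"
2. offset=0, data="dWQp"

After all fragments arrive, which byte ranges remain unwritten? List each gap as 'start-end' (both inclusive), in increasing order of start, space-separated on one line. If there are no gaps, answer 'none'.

Answer: 4-12

Derivation:
Fragment 1: offset=13 len=2
Fragment 2: offset=0 len=4
Gaps: 4-12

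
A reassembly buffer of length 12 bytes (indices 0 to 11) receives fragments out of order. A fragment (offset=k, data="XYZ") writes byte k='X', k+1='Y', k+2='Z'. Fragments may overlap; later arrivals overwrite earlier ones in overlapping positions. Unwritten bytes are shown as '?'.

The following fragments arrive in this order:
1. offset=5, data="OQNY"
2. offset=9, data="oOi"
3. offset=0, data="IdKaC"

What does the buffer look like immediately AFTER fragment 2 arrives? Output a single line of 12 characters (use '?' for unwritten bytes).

Answer: ?????OQNYoOi

Derivation:
Fragment 1: offset=5 data="OQNY" -> buffer=?????OQNY???
Fragment 2: offset=9 data="oOi" -> buffer=?????OQNYoOi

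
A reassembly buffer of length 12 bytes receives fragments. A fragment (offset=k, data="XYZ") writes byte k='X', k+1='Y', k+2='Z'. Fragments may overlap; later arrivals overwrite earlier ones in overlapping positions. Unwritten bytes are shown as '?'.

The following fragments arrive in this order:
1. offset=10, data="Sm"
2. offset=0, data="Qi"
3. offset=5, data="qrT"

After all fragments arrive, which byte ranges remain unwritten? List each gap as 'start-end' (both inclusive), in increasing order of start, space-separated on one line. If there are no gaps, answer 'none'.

Fragment 1: offset=10 len=2
Fragment 2: offset=0 len=2
Fragment 3: offset=5 len=3
Gaps: 2-4 8-9

Answer: 2-4 8-9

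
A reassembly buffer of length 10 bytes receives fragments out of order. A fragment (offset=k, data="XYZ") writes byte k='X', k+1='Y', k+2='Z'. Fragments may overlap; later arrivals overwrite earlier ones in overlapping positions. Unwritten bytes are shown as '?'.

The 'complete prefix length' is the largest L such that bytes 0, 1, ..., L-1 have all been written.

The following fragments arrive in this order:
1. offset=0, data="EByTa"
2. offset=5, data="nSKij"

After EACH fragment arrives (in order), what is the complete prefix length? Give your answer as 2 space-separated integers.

Fragment 1: offset=0 data="EByTa" -> buffer=EByTa????? -> prefix_len=5
Fragment 2: offset=5 data="nSKij" -> buffer=EByTanSKij -> prefix_len=10

Answer: 5 10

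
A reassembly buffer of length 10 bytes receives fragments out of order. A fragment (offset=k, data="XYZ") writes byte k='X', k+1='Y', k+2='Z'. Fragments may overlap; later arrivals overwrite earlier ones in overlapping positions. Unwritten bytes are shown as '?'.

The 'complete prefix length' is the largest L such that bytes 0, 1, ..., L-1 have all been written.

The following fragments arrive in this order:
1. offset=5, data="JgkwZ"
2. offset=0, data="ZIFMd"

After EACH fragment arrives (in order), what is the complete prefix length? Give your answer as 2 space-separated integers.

Answer: 0 10

Derivation:
Fragment 1: offset=5 data="JgkwZ" -> buffer=?????JgkwZ -> prefix_len=0
Fragment 2: offset=0 data="ZIFMd" -> buffer=ZIFMdJgkwZ -> prefix_len=10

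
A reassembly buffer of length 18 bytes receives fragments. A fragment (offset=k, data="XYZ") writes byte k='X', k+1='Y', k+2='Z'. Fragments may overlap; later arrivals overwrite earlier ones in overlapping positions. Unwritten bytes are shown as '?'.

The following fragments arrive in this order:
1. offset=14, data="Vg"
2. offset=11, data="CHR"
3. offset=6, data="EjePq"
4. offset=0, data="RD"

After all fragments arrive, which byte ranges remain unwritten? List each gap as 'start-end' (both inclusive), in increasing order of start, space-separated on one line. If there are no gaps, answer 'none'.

Fragment 1: offset=14 len=2
Fragment 2: offset=11 len=3
Fragment 3: offset=6 len=5
Fragment 4: offset=0 len=2
Gaps: 2-5 16-17

Answer: 2-5 16-17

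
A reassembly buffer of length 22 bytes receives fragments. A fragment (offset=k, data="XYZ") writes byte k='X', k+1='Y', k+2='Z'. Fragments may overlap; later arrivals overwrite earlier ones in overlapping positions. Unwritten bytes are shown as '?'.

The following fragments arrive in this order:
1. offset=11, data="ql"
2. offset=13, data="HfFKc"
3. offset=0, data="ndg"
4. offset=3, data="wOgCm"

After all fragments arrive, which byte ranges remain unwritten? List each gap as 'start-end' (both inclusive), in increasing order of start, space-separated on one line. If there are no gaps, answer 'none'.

Fragment 1: offset=11 len=2
Fragment 2: offset=13 len=5
Fragment 3: offset=0 len=3
Fragment 4: offset=3 len=5
Gaps: 8-10 18-21

Answer: 8-10 18-21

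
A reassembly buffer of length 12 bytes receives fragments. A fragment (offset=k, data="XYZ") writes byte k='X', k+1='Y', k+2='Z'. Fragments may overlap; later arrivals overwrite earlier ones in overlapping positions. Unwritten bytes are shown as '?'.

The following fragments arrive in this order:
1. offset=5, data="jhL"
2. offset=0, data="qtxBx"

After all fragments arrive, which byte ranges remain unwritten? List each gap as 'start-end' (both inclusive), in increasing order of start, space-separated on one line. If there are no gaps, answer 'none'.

Fragment 1: offset=5 len=3
Fragment 2: offset=0 len=5
Gaps: 8-11

Answer: 8-11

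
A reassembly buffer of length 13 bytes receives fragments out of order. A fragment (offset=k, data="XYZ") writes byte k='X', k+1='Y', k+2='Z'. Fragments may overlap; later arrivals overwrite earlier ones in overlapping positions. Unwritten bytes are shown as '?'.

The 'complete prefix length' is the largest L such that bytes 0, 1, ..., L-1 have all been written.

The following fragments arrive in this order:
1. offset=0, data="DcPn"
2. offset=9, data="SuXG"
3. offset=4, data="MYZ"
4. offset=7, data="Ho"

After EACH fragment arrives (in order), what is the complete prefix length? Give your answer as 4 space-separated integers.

Fragment 1: offset=0 data="DcPn" -> buffer=DcPn????????? -> prefix_len=4
Fragment 2: offset=9 data="SuXG" -> buffer=DcPn?????SuXG -> prefix_len=4
Fragment 3: offset=4 data="MYZ" -> buffer=DcPnMYZ??SuXG -> prefix_len=7
Fragment 4: offset=7 data="Ho" -> buffer=DcPnMYZHoSuXG -> prefix_len=13

Answer: 4 4 7 13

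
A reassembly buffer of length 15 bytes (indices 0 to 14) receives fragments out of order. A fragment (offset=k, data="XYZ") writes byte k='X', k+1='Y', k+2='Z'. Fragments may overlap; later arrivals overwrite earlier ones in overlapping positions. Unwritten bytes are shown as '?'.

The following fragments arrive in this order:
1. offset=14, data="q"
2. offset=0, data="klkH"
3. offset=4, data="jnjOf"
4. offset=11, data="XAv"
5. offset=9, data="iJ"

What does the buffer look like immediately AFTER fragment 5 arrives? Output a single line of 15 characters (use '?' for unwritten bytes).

Fragment 1: offset=14 data="q" -> buffer=??????????????q
Fragment 2: offset=0 data="klkH" -> buffer=klkH??????????q
Fragment 3: offset=4 data="jnjOf" -> buffer=klkHjnjOf?????q
Fragment 4: offset=11 data="XAv" -> buffer=klkHjnjOf??XAvq
Fragment 5: offset=9 data="iJ" -> buffer=klkHjnjOfiJXAvq

Answer: klkHjnjOfiJXAvq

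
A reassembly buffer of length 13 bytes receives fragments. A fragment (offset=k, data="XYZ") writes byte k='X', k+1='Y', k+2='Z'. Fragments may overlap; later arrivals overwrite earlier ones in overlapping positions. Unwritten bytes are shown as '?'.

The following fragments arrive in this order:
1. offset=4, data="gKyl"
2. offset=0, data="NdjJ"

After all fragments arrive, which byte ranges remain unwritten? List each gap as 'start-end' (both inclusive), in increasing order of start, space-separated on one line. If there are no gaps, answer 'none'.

Fragment 1: offset=4 len=4
Fragment 2: offset=0 len=4
Gaps: 8-12

Answer: 8-12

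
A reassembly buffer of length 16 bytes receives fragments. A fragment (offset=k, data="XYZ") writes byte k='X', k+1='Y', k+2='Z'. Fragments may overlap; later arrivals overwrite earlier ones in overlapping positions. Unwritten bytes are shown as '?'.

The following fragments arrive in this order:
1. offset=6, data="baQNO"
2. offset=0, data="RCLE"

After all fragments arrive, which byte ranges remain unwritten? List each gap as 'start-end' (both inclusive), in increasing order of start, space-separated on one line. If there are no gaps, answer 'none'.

Fragment 1: offset=6 len=5
Fragment 2: offset=0 len=4
Gaps: 4-5 11-15

Answer: 4-5 11-15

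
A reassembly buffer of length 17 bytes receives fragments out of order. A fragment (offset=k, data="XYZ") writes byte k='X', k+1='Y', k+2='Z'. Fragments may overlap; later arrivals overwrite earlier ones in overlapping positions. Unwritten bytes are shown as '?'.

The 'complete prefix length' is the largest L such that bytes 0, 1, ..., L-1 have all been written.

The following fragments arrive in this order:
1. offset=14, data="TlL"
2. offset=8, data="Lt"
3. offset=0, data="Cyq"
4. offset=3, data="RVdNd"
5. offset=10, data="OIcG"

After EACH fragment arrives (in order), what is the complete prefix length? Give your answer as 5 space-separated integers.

Fragment 1: offset=14 data="TlL" -> buffer=??????????????TlL -> prefix_len=0
Fragment 2: offset=8 data="Lt" -> buffer=????????Lt????TlL -> prefix_len=0
Fragment 3: offset=0 data="Cyq" -> buffer=Cyq?????Lt????TlL -> prefix_len=3
Fragment 4: offset=3 data="RVdNd" -> buffer=CyqRVdNdLt????TlL -> prefix_len=10
Fragment 5: offset=10 data="OIcG" -> buffer=CyqRVdNdLtOIcGTlL -> prefix_len=17

Answer: 0 0 3 10 17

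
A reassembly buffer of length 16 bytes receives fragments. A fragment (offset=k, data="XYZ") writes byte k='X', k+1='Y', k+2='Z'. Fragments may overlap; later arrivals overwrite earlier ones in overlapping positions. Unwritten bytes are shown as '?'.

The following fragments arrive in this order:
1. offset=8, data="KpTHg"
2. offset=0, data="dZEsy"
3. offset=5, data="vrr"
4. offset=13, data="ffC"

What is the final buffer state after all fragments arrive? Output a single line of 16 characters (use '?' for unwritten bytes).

Answer: dZEsyvrrKpTHgffC

Derivation:
Fragment 1: offset=8 data="KpTHg" -> buffer=????????KpTHg???
Fragment 2: offset=0 data="dZEsy" -> buffer=dZEsy???KpTHg???
Fragment 3: offset=5 data="vrr" -> buffer=dZEsyvrrKpTHg???
Fragment 4: offset=13 data="ffC" -> buffer=dZEsyvrrKpTHgffC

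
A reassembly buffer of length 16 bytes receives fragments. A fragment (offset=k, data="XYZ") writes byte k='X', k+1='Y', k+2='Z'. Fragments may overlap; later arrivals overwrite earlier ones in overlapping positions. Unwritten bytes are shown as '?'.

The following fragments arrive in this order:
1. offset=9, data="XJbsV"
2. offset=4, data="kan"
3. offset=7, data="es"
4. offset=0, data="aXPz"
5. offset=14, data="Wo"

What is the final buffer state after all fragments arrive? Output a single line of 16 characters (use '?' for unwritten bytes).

Fragment 1: offset=9 data="XJbsV" -> buffer=?????????XJbsV??
Fragment 2: offset=4 data="kan" -> buffer=????kan??XJbsV??
Fragment 3: offset=7 data="es" -> buffer=????kanesXJbsV??
Fragment 4: offset=0 data="aXPz" -> buffer=aXPzkanesXJbsV??
Fragment 5: offset=14 data="Wo" -> buffer=aXPzkanesXJbsVWo

Answer: aXPzkanesXJbsVWo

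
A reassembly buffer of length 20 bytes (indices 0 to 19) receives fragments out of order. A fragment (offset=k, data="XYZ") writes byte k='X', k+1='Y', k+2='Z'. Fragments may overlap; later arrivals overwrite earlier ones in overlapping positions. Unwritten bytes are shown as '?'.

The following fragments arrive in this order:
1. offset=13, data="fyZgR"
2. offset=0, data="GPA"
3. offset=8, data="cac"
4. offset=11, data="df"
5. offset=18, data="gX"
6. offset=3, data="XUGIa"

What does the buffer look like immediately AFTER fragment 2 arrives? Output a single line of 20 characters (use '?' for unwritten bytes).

Answer: GPA??????????fyZgR??

Derivation:
Fragment 1: offset=13 data="fyZgR" -> buffer=?????????????fyZgR??
Fragment 2: offset=0 data="GPA" -> buffer=GPA??????????fyZgR??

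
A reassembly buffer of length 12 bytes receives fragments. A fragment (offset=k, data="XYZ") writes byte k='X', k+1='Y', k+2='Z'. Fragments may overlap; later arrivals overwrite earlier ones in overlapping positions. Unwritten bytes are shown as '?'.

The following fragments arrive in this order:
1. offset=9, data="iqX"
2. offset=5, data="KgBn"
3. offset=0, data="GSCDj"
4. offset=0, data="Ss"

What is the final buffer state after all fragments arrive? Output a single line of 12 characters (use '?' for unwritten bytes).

Fragment 1: offset=9 data="iqX" -> buffer=?????????iqX
Fragment 2: offset=5 data="KgBn" -> buffer=?????KgBniqX
Fragment 3: offset=0 data="GSCDj" -> buffer=GSCDjKgBniqX
Fragment 4: offset=0 data="Ss" -> buffer=SsCDjKgBniqX

Answer: SsCDjKgBniqX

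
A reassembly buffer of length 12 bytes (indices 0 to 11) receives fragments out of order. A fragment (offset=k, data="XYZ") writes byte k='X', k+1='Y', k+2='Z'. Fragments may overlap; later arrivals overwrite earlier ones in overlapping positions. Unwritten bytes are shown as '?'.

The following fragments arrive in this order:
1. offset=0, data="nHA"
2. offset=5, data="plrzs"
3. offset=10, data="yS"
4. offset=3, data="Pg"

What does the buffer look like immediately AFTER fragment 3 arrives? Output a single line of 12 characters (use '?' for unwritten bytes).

Answer: nHA??plrzsyS

Derivation:
Fragment 1: offset=0 data="nHA" -> buffer=nHA?????????
Fragment 2: offset=5 data="plrzs" -> buffer=nHA??plrzs??
Fragment 3: offset=10 data="yS" -> buffer=nHA??plrzsyS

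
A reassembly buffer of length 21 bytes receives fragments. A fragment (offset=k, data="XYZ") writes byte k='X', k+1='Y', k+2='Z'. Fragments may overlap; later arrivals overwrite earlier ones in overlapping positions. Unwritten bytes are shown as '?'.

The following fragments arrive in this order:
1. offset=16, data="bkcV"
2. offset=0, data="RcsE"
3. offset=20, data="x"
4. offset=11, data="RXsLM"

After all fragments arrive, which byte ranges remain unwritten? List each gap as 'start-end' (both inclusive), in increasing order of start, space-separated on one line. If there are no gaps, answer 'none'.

Answer: 4-10

Derivation:
Fragment 1: offset=16 len=4
Fragment 2: offset=0 len=4
Fragment 3: offset=20 len=1
Fragment 4: offset=11 len=5
Gaps: 4-10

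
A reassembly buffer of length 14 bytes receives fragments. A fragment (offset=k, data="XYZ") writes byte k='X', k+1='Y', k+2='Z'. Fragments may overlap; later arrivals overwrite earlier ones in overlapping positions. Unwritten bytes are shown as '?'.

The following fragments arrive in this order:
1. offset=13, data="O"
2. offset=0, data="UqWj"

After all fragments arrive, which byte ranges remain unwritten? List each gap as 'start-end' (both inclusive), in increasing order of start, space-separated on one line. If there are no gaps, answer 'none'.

Fragment 1: offset=13 len=1
Fragment 2: offset=0 len=4
Gaps: 4-12

Answer: 4-12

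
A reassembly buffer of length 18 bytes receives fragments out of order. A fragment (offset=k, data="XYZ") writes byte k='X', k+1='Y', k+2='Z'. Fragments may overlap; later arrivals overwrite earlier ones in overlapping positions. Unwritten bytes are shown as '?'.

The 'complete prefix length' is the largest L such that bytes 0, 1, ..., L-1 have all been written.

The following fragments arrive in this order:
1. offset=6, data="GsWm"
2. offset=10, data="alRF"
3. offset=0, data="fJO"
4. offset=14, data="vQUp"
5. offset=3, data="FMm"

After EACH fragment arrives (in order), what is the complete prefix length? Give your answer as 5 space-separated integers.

Fragment 1: offset=6 data="GsWm" -> buffer=??????GsWm???????? -> prefix_len=0
Fragment 2: offset=10 data="alRF" -> buffer=??????GsWmalRF???? -> prefix_len=0
Fragment 3: offset=0 data="fJO" -> buffer=fJO???GsWmalRF???? -> prefix_len=3
Fragment 4: offset=14 data="vQUp" -> buffer=fJO???GsWmalRFvQUp -> prefix_len=3
Fragment 5: offset=3 data="FMm" -> buffer=fJOFMmGsWmalRFvQUp -> prefix_len=18

Answer: 0 0 3 3 18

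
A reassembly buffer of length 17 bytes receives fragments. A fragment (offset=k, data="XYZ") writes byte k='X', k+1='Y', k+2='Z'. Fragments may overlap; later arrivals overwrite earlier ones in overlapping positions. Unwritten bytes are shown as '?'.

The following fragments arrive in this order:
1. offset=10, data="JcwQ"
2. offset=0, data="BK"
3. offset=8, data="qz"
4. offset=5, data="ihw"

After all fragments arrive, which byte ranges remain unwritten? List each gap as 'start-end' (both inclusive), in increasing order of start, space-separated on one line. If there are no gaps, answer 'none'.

Answer: 2-4 14-16

Derivation:
Fragment 1: offset=10 len=4
Fragment 2: offset=0 len=2
Fragment 3: offset=8 len=2
Fragment 4: offset=5 len=3
Gaps: 2-4 14-16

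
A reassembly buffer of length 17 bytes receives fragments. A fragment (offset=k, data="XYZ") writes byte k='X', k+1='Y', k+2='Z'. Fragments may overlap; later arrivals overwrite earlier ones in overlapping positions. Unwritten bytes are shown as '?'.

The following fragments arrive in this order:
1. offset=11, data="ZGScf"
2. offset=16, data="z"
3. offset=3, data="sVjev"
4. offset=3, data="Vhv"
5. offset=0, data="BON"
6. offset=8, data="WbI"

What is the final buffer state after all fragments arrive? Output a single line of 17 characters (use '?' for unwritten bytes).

Answer: BONVhvevWbIZGScfz

Derivation:
Fragment 1: offset=11 data="ZGScf" -> buffer=???????????ZGScf?
Fragment 2: offset=16 data="z" -> buffer=???????????ZGScfz
Fragment 3: offset=3 data="sVjev" -> buffer=???sVjev???ZGScfz
Fragment 4: offset=3 data="Vhv" -> buffer=???Vhvev???ZGScfz
Fragment 5: offset=0 data="BON" -> buffer=BONVhvev???ZGScfz
Fragment 6: offset=8 data="WbI" -> buffer=BONVhvevWbIZGScfz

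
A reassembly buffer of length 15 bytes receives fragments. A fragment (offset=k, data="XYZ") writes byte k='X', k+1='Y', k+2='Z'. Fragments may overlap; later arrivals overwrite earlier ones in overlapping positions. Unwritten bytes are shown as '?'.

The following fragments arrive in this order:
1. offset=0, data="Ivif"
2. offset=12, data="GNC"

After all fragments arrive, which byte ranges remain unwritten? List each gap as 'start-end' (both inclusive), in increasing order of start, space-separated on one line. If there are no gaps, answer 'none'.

Fragment 1: offset=0 len=4
Fragment 2: offset=12 len=3
Gaps: 4-11

Answer: 4-11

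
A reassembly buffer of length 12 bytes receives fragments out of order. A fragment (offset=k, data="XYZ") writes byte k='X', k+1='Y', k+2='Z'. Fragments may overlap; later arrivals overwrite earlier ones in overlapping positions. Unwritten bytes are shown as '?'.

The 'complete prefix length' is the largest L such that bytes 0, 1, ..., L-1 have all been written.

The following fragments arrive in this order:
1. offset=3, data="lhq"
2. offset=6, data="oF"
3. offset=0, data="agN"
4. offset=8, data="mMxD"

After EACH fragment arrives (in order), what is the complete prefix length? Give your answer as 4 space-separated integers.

Answer: 0 0 8 12

Derivation:
Fragment 1: offset=3 data="lhq" -> buffer=???lhq?????? -> prefix_len=0
Fragment 2: offset=6 data="oF" -> buffer=???lhqoF???? -> prefix_len=0
Fragment 3: offset=0 data="agN" -> buffer=agNlhqoF???? -> prefix_len=8
Fragment 4: offset=8 data="mMxD" -> buffer=agNlhqoFmMxD -> prefix_len=12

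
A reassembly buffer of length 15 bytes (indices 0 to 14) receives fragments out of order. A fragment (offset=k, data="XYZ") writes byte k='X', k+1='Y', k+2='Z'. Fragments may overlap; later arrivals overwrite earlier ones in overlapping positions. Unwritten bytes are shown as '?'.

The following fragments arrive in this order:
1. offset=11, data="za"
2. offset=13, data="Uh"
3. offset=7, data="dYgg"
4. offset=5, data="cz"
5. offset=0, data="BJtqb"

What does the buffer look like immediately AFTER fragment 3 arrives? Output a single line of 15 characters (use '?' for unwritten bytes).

Fragment 1: offset=11 data="za" -> buffer=???????????za??
Fragment 2: offset=13 data="Uh" -> buffer=???????????zaUh
Fragment 3: offset=7 data="dYgg" -> buffer=???????dYggzaUh

Answer: ???????dYggzaUh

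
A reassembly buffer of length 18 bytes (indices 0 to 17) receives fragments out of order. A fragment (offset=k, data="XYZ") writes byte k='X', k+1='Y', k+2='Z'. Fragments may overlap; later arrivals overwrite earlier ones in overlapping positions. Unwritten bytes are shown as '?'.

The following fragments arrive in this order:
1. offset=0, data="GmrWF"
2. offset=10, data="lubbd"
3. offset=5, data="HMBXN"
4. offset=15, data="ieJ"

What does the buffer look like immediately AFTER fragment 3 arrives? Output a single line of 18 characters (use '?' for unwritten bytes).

Fragment 1: offset=0 data="GmrWF" -> buffer=GmrWF?????????????
Fragment 2: offset=10 data="lubbd" -> buffer=GmrWF?????lubbd???
Fragment 3: offset=5 data="HMBXN" -> buffer=GmrWFHMBXNlubbd???

Answer: GmrWFHMBXNlubbd???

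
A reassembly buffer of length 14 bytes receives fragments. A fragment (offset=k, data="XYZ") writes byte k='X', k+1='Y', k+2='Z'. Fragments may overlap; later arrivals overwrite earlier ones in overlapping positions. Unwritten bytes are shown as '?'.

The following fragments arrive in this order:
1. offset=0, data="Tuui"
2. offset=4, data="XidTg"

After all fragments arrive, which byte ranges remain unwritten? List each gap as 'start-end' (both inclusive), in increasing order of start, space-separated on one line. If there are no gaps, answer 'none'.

Answer: 9-13

Derivation:
Fragment 1: offset=0 len=4
Fragment 2: offset=4 len=5
Gaps: 9-13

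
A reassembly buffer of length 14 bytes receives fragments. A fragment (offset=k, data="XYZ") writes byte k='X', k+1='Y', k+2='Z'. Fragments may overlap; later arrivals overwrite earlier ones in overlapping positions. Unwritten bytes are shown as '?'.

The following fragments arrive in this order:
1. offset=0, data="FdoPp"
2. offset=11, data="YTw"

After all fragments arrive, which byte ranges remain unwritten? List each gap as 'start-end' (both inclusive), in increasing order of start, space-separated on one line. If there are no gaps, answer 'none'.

Answer: 5-10

Derivation:
Fragment 1: offset=0 len=5
Fragment 2: offset=11 len=3
Gaps: 5-10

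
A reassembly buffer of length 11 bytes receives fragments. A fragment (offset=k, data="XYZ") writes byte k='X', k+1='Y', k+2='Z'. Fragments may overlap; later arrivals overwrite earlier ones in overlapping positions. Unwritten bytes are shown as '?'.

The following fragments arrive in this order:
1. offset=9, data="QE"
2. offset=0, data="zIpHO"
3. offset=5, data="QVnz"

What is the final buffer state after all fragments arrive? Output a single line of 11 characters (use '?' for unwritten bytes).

Answer: zIpHOQVnzQE

Derivation:
Fragment 1: offset=9 data="QE" -> buffer=?????????QE
Fragment 2: offset=0 data="zIpHO" -> buffer=zIpHO????QE
Fragment 3: offset=5 data="QVnz" -> buffer=zIpHOQVnzQE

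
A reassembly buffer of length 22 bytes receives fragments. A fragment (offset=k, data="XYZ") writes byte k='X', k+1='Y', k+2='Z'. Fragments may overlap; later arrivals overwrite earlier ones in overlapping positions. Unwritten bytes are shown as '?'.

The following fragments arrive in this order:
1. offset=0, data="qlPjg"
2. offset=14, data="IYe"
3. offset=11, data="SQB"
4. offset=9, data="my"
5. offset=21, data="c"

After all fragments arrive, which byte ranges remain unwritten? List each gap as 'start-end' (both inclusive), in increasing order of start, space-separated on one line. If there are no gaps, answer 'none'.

Fragment 1: offset=0 len=5
Fragment 2: offset=14 len=3
Fragment 3: offset=11 len=3
Fragment 4: offset=9 len=2
Fragment 5: offset=21 len=1
Gaps: 5-8 17-20

Answer: 5-8 17-20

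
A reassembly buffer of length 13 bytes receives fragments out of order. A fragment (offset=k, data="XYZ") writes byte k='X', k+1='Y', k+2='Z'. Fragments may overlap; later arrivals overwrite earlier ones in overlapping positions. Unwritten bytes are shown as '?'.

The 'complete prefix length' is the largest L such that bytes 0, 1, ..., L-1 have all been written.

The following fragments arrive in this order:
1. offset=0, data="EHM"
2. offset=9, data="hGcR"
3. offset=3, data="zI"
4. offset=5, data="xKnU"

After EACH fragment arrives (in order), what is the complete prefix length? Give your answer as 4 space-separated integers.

Answer: 3 3 5 13

Derivation:
Fragment 1: offset=0 data="EHM" -> buffer=EHM?????????? -> prefix_len=3
Fragment 2: offset=9 data="hGcR" -> buffer=EHM??????hGcR -> prefix_len=3
Fragment 3: offset=3 data="zI" -> buffer=EHMzI????hGcR -> prefix_len=5
Fragment 4: offset=5 data="xKnU" -> buffer=EHMzIxKnUhGcR -> prefix_len=13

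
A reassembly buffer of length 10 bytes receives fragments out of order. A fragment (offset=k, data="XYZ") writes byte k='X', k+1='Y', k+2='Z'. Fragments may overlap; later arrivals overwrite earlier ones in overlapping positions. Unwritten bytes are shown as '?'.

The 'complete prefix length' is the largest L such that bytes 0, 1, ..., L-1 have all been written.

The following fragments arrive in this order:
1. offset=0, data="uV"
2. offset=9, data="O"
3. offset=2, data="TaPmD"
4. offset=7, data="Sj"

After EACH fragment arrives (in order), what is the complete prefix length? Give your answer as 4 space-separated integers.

Fragment 1: offset=0 data="uV" -> buffer=uV???????? -> prefix_len=2
Fragment 2: offset=9 data="O" -> buffer=uV???????O -> prefix_len=2
Fragment 3: offset=2 data="TaPmD" -> buffer=uVTaPmD??O -> prefix_len=7
Fragment 4: offset=7 data="Sj" -> buffer=uVTaPmDSjO -> prefix_len=10

Answer: 2 2 7 10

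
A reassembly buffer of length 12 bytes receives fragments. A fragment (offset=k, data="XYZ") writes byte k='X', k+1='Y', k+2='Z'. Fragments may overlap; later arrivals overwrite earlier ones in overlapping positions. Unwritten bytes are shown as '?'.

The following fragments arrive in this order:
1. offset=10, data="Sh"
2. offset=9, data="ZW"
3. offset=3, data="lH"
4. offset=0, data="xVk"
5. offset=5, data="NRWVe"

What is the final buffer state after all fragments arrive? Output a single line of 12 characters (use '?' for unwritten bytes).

Fragment 1: offset=10 data="Sh" -> buffer=??????????Sh
Fragment 2: offset=9 data="ZW" -> buffer=?????????ZWh
Fragment 3: offset=3 data="lH" -> buffer=???lH????ZWh
Fragment 4: offset=0 data="xVk" -> buffer=xVklH????ZWh
Fragment 5: offset=5 data="NRWVe" -> buffer=xVklHNRWVeWh

Answer: xVklHNRWVeWh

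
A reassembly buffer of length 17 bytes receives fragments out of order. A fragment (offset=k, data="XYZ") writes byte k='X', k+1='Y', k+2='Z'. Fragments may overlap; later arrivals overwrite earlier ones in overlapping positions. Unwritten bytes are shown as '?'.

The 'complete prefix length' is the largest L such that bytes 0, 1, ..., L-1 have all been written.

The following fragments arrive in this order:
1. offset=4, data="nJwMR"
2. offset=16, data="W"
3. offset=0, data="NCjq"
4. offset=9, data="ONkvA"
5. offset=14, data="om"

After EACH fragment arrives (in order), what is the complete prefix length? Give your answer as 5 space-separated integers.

Answer: 0 0 9 14 17

Derivation:
Fragment 1: offset=4 data="nJwMR" -> buffer=????nJwMR???????? -> prefix_len=0
Fragment 2: offset=16 data="W" -> buffer=????nJwMR???????W -> prefix_len=0
Fragment 3: offset=0 data="NCjq" -> buffer=NCjqnJwMR???????W -> prefix_len=9
Fragment 4: offset=9 data="ONkvA" -> buffer=NCjqnJwMRONkvA??W -> prefix_len=14
Fragment 5: offset=14 data="om" -> buffer=NCjqnJwMRONkvAomW -> prefix_len=17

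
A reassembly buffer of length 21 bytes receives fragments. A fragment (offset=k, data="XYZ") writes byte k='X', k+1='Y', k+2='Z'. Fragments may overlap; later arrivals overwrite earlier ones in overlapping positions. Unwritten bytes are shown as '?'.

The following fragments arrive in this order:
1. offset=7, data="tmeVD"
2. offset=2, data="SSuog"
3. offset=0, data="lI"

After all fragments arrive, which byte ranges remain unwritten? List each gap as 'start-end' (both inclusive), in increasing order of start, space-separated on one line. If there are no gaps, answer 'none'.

Answer: 12-20

Derivation:
Fragment 1: offset=7 len=5
Fragment 2: offset=2 len=5
Fragment 3: offset=0 len=2
Gaps: 12-20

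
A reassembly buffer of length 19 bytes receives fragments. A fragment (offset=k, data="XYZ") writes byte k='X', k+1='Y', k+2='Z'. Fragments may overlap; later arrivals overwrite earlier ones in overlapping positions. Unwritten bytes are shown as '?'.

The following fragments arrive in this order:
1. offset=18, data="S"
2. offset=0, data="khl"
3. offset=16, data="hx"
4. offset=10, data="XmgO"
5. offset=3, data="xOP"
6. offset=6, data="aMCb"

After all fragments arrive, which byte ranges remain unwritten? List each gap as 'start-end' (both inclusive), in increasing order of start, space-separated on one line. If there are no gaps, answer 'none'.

Answer: 14-15

Derivation:
Fragment 1: offset=18 len=1
Fragment 2: offset=0 len=3
Fragment 3: offset=16 len=2
Fragment 4: offset=10 len=4
Fragment 5: offset=3 len=3
Fragment 6: offset=6 len=4
Gaps: 14-15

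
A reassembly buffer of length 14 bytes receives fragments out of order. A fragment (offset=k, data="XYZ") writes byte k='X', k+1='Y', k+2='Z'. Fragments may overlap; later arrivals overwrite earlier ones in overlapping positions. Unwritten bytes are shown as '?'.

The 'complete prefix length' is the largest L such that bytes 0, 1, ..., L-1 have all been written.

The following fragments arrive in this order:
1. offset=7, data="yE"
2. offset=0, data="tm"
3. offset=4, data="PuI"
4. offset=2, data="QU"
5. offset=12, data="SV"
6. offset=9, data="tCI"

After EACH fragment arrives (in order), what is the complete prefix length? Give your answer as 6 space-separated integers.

Fragment 1: offset=7 data="yE" -> buffer=???????yE????? -> prefix_len=0
Fragment 2: offset=0 data="tm" -> buffer=tm?????yE????? -> prefix_len=2
Fragment 3: offset=4 data="PuI" -> buffer=tm??PuIyE????? -> prefix_len=2
Fragment 4: offset=2 data="QU" -> buffer=tmQUPuIyE????? -> prefix_len=9
Fragment 5: offset=12 data="SV" -> buffer=tmQUPuIyE???SV -> prefix_len=9
Fragment 6: offset=9 data="tCI" -> buffer=tmQUPuIyEtCISV -> prefix_len=14

Answer: 0 2 2 9 9 14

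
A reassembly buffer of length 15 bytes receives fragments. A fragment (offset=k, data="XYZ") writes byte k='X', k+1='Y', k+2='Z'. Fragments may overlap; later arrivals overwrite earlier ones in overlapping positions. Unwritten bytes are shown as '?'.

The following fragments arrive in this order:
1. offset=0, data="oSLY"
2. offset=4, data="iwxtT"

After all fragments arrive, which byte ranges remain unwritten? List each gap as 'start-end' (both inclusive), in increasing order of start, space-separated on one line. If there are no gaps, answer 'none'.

Fragment 1: offset=0 len=4
Fragment 2: offset=4 len=5
Gaps: 9-14

Answer: 9-14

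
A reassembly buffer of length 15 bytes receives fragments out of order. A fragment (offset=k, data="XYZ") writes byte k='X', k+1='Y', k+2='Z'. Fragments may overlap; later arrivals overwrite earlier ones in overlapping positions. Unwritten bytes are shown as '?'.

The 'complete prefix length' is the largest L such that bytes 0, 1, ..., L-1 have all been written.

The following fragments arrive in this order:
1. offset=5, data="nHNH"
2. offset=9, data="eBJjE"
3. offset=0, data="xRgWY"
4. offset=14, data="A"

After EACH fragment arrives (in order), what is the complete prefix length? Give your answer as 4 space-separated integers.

Answer: 0 0 14 15

Derivation:
Fragment 1: offset=5 data="nHNH" -> buffer=?????nHNH?????? -> prefix_len=0
Fragment 2: offset=9 data="eBJjE" -> buffer=?????nHNHeBJjE? -> prefix_len=0
Fragment 3: offset=0 data="xRgWY" -> buffer=xRgWYnHNHeBJjE? -> prefix_len=14
Fragment 4: offset=14 data="A" -> buffer=xRgWYnHNHeBJjEA -> prefix_len=15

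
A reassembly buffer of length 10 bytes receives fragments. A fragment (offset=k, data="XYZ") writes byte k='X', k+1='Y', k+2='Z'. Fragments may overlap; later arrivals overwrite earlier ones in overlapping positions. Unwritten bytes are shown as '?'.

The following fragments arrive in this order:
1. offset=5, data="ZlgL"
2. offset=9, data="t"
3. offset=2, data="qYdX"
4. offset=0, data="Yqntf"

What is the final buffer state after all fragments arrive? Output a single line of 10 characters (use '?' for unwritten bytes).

Answer: YqntfXlgLt

Derivation:
Fragment 1: offset=5 data="ZlgL" -> buffer=?????ZlgL?
Fragment 2: offset=9 data="t" -> buffer=?????ZlgLt
Fragment 3: offset=2 data="qYdX" -> buffer=??qYdXlgLt
Fragment 4: offset=0 data="Yqntf" -> buffer=YqntfXlgLt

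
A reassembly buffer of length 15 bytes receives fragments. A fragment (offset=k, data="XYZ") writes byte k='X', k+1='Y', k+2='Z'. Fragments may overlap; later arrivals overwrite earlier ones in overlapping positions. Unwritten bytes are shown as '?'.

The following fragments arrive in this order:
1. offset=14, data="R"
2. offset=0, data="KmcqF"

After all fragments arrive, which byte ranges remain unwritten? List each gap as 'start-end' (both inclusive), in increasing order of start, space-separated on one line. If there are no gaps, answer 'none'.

Fragment 1: offset=14 len=1
Fragment 2: offset=0 len=5
Gaps: 5-13

Answer: 5-13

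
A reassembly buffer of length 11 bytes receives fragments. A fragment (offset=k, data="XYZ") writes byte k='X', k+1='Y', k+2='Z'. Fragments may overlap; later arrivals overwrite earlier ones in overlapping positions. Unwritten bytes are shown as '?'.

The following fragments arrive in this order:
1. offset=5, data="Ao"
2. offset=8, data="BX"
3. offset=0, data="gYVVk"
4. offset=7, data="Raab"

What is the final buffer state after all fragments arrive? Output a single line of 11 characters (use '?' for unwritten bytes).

Answer: gYVVkAoRaab

Derivation:
Fragment 1: offset=5 data="Ao" -> buffer=?????Ao????
Fragment 2: offset=8 data="BX" -> buffer=?????Ao?BX?
Fragment 3: offset=0 data="gYVVk" -> buffer=gYVVkAo?BX?
Fragment 4: offset=7 data="Raab" -> buffer=gYVVkAoRaab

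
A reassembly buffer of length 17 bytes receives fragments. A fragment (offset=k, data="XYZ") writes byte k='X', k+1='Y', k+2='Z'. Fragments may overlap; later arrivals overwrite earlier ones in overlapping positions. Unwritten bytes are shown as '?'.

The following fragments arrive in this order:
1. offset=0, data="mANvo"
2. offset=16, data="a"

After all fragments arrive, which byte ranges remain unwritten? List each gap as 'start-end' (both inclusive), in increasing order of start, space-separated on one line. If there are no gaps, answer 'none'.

Fragment 1: offset=0 len=5
Fragment 2: offset=16 len=1
Gaps: 5-15

Answer: 5-15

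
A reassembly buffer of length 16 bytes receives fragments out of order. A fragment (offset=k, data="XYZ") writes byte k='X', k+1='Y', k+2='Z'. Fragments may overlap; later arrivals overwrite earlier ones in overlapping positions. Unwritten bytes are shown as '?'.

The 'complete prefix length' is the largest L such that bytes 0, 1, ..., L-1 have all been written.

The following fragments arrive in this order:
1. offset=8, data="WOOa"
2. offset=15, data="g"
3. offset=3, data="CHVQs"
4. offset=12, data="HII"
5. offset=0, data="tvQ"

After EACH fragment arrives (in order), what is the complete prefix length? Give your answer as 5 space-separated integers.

Fragment 1: offset=8 data="WOOa" -> buffer=????????WOOa???? -> prefix_len=0
Fragment 2: offset=15 data="g" -> buffer=????????WOOa???g -> prefix_len=0
Fragment 3: offset=3 data="CHVQs" -> buffer=???CHVQsWOOa???g -> prefix_len=0
Fragment 4: offset=12 data="HII" -> buffer=???CHVQsWOOaHIIg -> prefix_len=0
Fragment 5: offset=0 data="tvQ" -> buffer=tvQCHVQsWOOaHIIg -> prefix_len=16

Answer: 0 0 0 0 16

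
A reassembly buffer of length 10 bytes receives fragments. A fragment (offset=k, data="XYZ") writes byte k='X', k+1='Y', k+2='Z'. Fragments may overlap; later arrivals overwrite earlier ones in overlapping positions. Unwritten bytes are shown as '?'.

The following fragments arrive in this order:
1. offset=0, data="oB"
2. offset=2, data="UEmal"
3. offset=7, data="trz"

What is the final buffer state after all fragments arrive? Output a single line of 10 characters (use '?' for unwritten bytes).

Fragment 1: offset=0 data="oB" -> buffer=oB????????
Fragment 2: offset=2 data="UEmal" -> buffer=oBUEmal???
Fragment 3: offset=7 data="trz" -> buffer=oBUEmaltrz

Answer: oBUEmaltrz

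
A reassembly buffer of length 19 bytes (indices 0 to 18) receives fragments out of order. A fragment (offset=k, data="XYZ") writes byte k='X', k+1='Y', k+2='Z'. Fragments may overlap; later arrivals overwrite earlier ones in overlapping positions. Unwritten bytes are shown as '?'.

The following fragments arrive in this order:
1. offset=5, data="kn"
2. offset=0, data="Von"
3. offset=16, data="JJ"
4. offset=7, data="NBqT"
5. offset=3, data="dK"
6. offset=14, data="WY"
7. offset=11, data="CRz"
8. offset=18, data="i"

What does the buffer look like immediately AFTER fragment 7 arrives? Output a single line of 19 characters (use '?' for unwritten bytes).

Fragment 1: offset=5 data="kn" -> buffer=?????kn????????????
Fragment 2: offset=0 data="Von" -> buffer=Von??kn????????????
Fragment 3: offset=16 data="JJ" -> buffer=Von??kn?????????JJ?
Fragment 4: offset=7 data="NBqT" -> buffer=Von??knNBqT?????JJ?
Fragment 5: offset=3 data="dK" -> buffer=VondKknNBqT?????JJ?
Fragment 6: offset=14 data="WY" -> buffer=VondKknNBqT???WYJJ?
Fragment 7: offset=11 data="CRz" -> buffer=VondKknNBqTCRzWYJJ?

Answer: VondKknNBqTCRzWYJJ?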